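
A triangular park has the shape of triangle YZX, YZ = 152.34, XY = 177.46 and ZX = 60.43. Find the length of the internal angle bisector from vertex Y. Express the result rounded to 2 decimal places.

t_Y ≈ 161.64

By the law of cosines, cos Y = (XY² + YZ² − ZX²) / (2·XY·YZ) ≈ 0.94413, so ∠Y ≈ 19.24°.
The bisector from Y has length 2·XY·YZ·cos(∠Y/2)/(XY+YZ) ≈ 161.64.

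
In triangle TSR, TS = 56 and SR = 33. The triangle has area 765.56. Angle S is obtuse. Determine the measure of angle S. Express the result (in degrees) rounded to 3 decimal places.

From area = ½·TS·SR·sin S, we get sin S = 2·area/(TS·SR) ≈ 0.82853.
Taking the obtuse solution, ∠S ≈ 124.05°.

124.052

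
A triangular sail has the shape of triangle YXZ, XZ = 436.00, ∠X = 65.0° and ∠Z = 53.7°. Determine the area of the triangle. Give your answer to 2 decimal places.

The third angle is ∠Y = 180° − ∠X − ∠Z = 61.30°.
Law of sines: ZY = XZ·sin X/sin Y ≈ 450.5.
Law of sines: YX = XZ·sin Z/sin Y ≈ 400.6.
Area = ½·XZ·ZY·sin Z ≈ 79149.

area ≈ 79148.58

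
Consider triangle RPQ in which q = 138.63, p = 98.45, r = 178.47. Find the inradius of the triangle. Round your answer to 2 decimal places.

Semiperimeter s = (178.47 + 98.45 + 138.63)/2 = 207.78.
Heron's formula: area = √(207.78·29.305·109.33·69.145) ≈ 6784.3.
Inradius = area/s = 6784.3/207.78 ≈ 32.652.

32.65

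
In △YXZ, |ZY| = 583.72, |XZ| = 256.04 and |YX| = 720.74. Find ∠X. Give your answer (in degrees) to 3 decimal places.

By the law of cosines, cos X = (|YX|² + |XZ|² − |ZY|²) / (2·|YX|·|XZ|) ≈ 0.66190, so ∠X ≈ 48.55°.

∠X ≈ 48.555°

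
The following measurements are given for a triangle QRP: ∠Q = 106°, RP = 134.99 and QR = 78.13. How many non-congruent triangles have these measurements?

QR·sin Q = 78.13·sin(106°) ≈ 75.1.
Since ∠Q is not acute, a triangle exists only if RP > QR; here RP > QR, so there is exactly one triangle.

1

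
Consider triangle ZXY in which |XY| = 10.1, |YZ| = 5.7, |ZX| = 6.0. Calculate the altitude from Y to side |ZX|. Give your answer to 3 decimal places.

Semiperimeter s = (10.1 + 5.7 + 6)/2 = 10.9.
Heron's formula: area = √(10.9·0.8·5.2·4.9) ≈ 14.906.
The altitude from Y has length 2·area/|ZX| ≈ 4.9686.

h_Y ≈ 4.969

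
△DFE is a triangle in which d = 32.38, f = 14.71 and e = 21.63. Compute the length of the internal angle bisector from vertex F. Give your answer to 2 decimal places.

By the law of cosines, cos F = (e² + d² − f²) / (2·e·d) ≈ 0.92802, so ∠F ≈ 21.87°.
The bisector from F has length 2·e·d·cos(∠F/2)/(e+d) ≈ 25.464.

t_F ≈ 25.46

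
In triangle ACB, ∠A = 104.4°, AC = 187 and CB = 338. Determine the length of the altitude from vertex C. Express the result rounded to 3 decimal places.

Law of sines: sin B = AC·sin A/CB ≈ 0.53587.
Since CB ≥ AC, only the acute value applies: ∠B ≈ 32.40°.
Then ∠C = 180° − ∠A − ∠B ≈ 43.20°.
Law of sines gives BA = CB·sin C/sin A ≈ 238.87.
Area = ½·CB·AC·sin C ≈ 21632.
The altitude from C has length 2·area/BA ≈ 181.13.

181.125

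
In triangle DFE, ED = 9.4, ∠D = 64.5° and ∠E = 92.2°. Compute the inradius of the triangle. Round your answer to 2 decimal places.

r ≈ 3.69

The third angle is ∠F = 180° − ∠E − ∠D = 23.30°.
Law of sines: FE = ED·sin D/sin F ≈ 21.45.
Law of sines: DF = ED·sin E/sin F ≈ 23.747.
Area = ½·ED·FE·sin E ≈ 100.74.
Semiperimeter s = (21.45+9.4+23.747)/2 = 27.298.
Inradius = area/s = 100.74/27.298 ≈ 3.6903.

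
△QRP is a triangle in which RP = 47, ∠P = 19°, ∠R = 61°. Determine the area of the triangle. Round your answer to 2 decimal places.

area ≈ 319.36

The third angle is ∠Q = 180° − ∠R − ∠P = 100.00°.
Law of sines: PQ = RP·sin R/sin Q ≈ 41.741.
Law of sines: QR = RP·sin P/sin Q ≈ 15.538.
Area = ½·RP·PQ·sin P ≈ 319.36.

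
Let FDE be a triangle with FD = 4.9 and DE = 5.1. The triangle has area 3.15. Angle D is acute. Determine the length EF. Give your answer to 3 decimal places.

From area = ½·FD·DE·sin D, we get sin D = 2·area/(FD·DE) ≈ 0.25210.
Taking the acute solution, ∠D ≈ 14.60°.
Law of cosines then gives EF ≈ 1.2862.

1.286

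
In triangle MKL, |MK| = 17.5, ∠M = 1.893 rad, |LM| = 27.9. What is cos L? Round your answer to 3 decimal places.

By the law of cosines, |KL|² = |LM|² + |MK|² − 2·|LM|·|MK|·cos M = 1393.9, so |KL| ≈ 37.335.
Law of cosines again: cos L = (|KL|² + |LM|² − |MK|²)/(2·|KL|·|LM|) ≈ 0.89572, so ∠L ≈ 0.461 rad.

cos L ≈ 0.896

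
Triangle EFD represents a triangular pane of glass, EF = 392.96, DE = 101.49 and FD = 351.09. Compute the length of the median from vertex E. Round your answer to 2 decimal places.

Median from E: ½√(2·DE² + 2·EF² − FD²) ≈ 227.03.

m_E ≈ 227.03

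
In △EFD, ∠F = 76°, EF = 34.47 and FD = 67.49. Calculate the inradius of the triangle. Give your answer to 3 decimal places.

r ≈ 13.285

By the law of cosines, DE² = EF² + FD² − 2·EF·FD·cos F = 4617.5, so DE ≈ 67.952.
Area = ½·EF·FD·sin F ≈ 1128.6.
Semiperimeter s = (67.49+67.952+34.47)/2 = 84.956.
Inradius = area/s = 1128.6/84.956 ≈ 13.285.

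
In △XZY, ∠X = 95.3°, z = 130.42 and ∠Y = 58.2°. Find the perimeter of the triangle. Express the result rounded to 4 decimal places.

The third angle is ∠Z = 180° − ∠Y − ∠X = 26.50°.
Law of sines: x = z·sin X/sin Z ≈ 291.04.
Law of sines: y = z·sin Y/sin Z ≈ 248.42.
Semiperimeter s = (291.04+130.42+248.42)/2 = 334.94.
Perimeter = 291.04 + 130.42 + 248.42 = 669.88.

669.8790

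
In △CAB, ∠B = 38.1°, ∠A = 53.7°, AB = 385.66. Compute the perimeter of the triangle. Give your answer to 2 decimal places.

The third angle is ∠C = 180° − ∠A − ∠B = 88.20°.
Law of sines: BC = AB·sin A/sin C ≈ 310.97.
Law of sines: CA = AB·sin B/sin C ≈ 238.08.
Semiperimeter s = (385.66+310.97+238.08)/2 = 467.36.
Perimeter = 385.66 + 310.97 + 238.08 = 934.71.

934.71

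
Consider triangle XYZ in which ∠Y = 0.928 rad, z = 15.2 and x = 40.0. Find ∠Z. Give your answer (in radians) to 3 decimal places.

By the law of cosines, y² = z² + x² − 2·z·x·cos Y = 1102.1, so y ≈ 33.198.
Law of cosines again: cos Z = (x² + y² − z²)/(2·x·y) ≈ 0.93043, so ∠Z ≈ 0.375 rad.

∠Z ≈ 0.375 rad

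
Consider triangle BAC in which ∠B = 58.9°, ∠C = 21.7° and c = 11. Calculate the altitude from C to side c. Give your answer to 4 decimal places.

The third angle is ∠A = 180° − ∠C − ∠B = 99.40°.
Law of sines: b = c·sin B/sin C ≈ 25.474.
Law of sines: a = c·sin A/sin C ≈ 29.351.
Area = ½·c·b·sin A ≈ 138.23.
The altitude from C has length 2·area/c ≈ 25.132.

h_C ≈ 25.1320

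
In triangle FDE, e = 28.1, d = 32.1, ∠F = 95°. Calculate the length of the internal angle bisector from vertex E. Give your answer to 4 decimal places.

35.1442

By the law of cosines, f² = d² + e² − 2·d·e·cos F = 1977.3, so f ≈ 44.466.
Law of cosines again: cos E = (f² + d² − e²)/(2·f·d) ≈ 0.77697, so ∠E ≈ 39.02°.
The bisector from E has length 2·f·d·cos(∠E/2)/(f+d) ≈ 35.144.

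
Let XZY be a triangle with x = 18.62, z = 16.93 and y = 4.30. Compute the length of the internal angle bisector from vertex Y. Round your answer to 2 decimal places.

By the law of cosines, cos Y = (x² + z² − y²) / (2·x·z) ≈ 0.97520, so ∠Y ≈ 12.79°.
The bisector from Y has length 2·x·z·cos(∠Y/2)/(x+z) ≈ 17.625.

17.62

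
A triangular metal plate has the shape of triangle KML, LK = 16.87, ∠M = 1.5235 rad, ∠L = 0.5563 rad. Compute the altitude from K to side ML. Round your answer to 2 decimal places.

The third angle is ∠K = π − ∠M − ∠L = 1.0618 rad.
Law of sines: ML = LK·sin K/sin M ≈ 14.748.
Law of sines: KM = LK·sin L/sin M ≈ 8.9181.
Area = ½·LK·ML·sin L ≈ 65.688.
The altitude from K has length 2·area/ML ≈ 8.9082.

8.91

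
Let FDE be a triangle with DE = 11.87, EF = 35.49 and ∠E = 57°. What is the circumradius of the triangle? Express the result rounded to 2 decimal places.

By the law of cosines, FD² = DE² + EF² − 2·DE·EF·cos E = 941.56, so FD ≈ 30.685.
Area = ½·DE·EF·sin E ≈ 176.65.
Circumradius = FD/(2 sin E) ≈ 18.294.

R ≈ 18.29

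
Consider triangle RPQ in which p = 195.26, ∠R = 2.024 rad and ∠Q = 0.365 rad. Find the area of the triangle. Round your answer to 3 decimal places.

The third angle is ∠P = π − ∠Q − ∠R = 0.753 rad.
Law of sines: r = p·sin R/sin P ≈ 256.82.
Law of sines: q = p·sin Q/sin P ≈ 101.97.
Area = ½·p·r·sin Q ≈ 8950.1.

8950.075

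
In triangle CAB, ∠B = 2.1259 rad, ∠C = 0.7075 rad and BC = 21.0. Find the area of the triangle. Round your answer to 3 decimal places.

The third angle is ∠A = π − ∠B − ∠C = 0.3082 rad.
Law of sines: AB = BC·sin C/sin A ≈ 44.995.
Law of sines: CA = BC·sin B/sin A ≈ 58.835.
Area = ½·BC·AB·sin B ≈ 401.51.

area ≈ 401.508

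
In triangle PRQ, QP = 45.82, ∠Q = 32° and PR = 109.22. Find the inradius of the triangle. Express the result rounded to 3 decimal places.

11.749

Law of sines: sin R = QP·sin Q/PR ≈ 0.22231.
Since PR ≥ QP, only the acute value applies: ∠R ≈ 12.84°.
Then ∠P = 180° − ∠Q − ∠R ≈ 135.16°.
Law of sines gives RQ = PR·sin P/sin Q ≈ 145.34.
Area = ½·PR·QP·sin P ≈ 1764.5.
Semiperimeter s = (145.34+45.82+109.22)/2 = 150.19.
Inradius = area/s = 1764.5/150.19 ≈ 11.749.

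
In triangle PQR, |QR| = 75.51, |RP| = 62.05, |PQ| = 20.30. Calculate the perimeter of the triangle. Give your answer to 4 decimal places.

Perimeter = 75.51 + 62.05 + 20.3 = 157.86.

157.8600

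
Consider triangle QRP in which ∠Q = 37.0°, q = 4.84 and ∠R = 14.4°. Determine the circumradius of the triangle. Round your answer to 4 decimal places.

The third angle is ∠P = 180° − ∠Q − ∠R = 128.60°.
Law of sines: r = q·sin R/sin Q ≈ 2.
Law of sines: p = q·sin P/sin Q ≈ 6.2853.
Circumradius = q/(2 sin Q) ≈ 4.0212.

4.0212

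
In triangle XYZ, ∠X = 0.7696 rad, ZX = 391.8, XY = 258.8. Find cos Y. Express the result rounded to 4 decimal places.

By the law of cosines, YZ² = ZX² + XY² − 2·ZX·XY·cos X = 74839, so YZ ≈ 273.57.
Law of cosines again: cos Y = (XY² + YZ² − ZX²)/(2·XY·YZ) ≈ -0.08256, so ∠Y ≈ 1.6535 rad.

-0.0826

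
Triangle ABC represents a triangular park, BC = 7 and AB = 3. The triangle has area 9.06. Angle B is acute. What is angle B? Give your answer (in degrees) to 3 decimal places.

59.639

From area = ½·AB·BC·sin B, we get sin B = 2·area/(AB·BC) ≈ 0.86286.
Taking the acute solution, ∠B ≈ 59.64°.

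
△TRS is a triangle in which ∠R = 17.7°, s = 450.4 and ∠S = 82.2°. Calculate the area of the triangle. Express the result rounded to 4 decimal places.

30662.5928

The third angle is ∠T = 180° − ∠R − ∠S = 80.10°.
Law of sines: t = s·sin T/sin S ≈ 447.84.
Law of sines: r = s·sin R/sin S ≈ 138.22.
Area = ½·s·t·sin R ≈ 30663.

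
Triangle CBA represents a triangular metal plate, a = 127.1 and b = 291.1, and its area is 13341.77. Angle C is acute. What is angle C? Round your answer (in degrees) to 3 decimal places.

∠C ≈ 46.154°

From area = ½·b·a·sin C, we get sin C = 2·area/(b·a) ≈ 0.72120.
Taking the acute solution, ∠C ≈ 46.15°.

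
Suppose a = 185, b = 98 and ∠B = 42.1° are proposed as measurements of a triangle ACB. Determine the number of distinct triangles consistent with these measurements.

a·sin B = 185·sin(42.1°) ≈ 124.
Since b = 98 < 124 = a sin B, no triangle exists.

0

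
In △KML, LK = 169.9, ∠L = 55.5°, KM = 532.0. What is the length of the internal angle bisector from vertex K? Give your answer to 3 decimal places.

Law of sines: sin M = LK·sin L/KM ≈ 0.26319.
Since KM ≥ LK, only the acute value applies: ∠M ≈ 15.26°.
Then ∠K = 180° − ∠L − ∠M ≈ 109.24°.
Law of sines gives ML = KM·sin K/sin L ≈ 609.48.
The bisector from K has length 2·LK·KM·cos(∠K/2)/(LK+KM) ≈ 149.12.

t_K ≈ 149.119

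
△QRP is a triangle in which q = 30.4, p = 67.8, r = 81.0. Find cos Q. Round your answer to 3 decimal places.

By the law of cosines, cos Q = (r² + p² − q²) / (2·r·p) ≈ 0.93172, so ∠Q ≈ 21.29°.

0.932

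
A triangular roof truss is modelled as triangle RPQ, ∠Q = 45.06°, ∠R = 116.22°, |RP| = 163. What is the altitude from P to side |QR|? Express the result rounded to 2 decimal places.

The third angle is ∠P = 180° − ∠Q − ∠R = 18.72°.
Law of sines: |PQ| = |RP|·sin R/sin Q ≈ 206.58.
Law of sines: |QR| = |RP|·sin P/sin Q ≈ 73.906.
Area = ½·|RP|·|PQ|·sin P ≈ 5403.5.
The altitude from P has length 2·area/|QR| ≈ 146.23.

146.23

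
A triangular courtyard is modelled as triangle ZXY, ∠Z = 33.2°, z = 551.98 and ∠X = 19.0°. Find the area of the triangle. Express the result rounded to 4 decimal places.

71570.9257

The third angle is ∠Y = 180° − ∠Z − ∠X = 127.80°.
Law of sines: x = z·sin X/sin Z ≈ 328.19.
Law of sines: y = z·sin Y/sin Z ≈ 796.53.
Area = ½·z·x·sin Y ≈ 71571.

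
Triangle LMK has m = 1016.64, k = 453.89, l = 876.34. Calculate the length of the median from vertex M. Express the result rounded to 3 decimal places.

Median from M: ½√(2·k² + 2·l² − m²) ≈ 478.13.

m_M ≈ 478.126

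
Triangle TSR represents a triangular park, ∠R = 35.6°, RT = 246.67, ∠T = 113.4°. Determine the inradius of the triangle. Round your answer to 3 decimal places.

r ≈ 65.403

The third angle is ∠S = 180° − ∠R − ∠T = 31.00°.
Law of sines: SR = RT·sin T/sin S ≈ 439.55.
Law of sines: TS = RT·sin R/sin S ≈ 278.8.
Area = ½·RT·SR·sin R ≈ 31558.
Semiperimeter s = (439.55+246.67+278.8)/2 = 482.51.
Inradius = area/s = 31558/482.51 ≈ 65.403.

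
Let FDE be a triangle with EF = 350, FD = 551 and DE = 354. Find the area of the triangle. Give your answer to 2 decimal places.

area ≈ 60359.79

Semiperimeter s = (354 + 350 + 551)/2 = 627.5.
Heron's formula: area = √(627.5·273.5·277.5·76.5) ≈ 60360.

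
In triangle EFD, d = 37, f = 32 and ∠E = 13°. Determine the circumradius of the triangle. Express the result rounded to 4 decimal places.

By the law of cosines, e² = f² + d² − 2·f·d·cos E = 85.692, so e ≈ 9.257.
Area = ½·f·d·sin E ≈ 133.17.
Circumradius = e/(2 sin E) ≈ 20.576.

20.5755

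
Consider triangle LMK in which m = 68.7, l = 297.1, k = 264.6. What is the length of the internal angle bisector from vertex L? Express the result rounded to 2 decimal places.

t_L ≈ 61.11

By the law of cosines, cos L = (m² + k² − l²) / (2·m·k) ≈ -0.37231, so ∠L ≈ 111.86°.
The bisector from L has length 2·m·k·cos(∠L/2)/(m+k) ≈ 61.108.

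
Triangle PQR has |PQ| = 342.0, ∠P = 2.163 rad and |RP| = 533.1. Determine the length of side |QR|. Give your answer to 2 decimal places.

777.62

By the law of cosines, |QR|² = |RP|² + |PQ|² − 2·|RP|·|PQ|·cos P = 6.047e+05, so |QR| ≈ 777.62.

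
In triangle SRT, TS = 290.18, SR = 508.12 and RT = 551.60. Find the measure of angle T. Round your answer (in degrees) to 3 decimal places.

∠T ≈ 65.986°

By the law of cosines, cos T = (RT² + TS² − SR²) / (2·RT·TS) ≈ 0.40697, so ∠T ≈ 65.99°.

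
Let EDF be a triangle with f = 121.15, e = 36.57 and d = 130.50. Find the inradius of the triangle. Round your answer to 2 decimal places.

15.27

Semiperimeter s = (36.57 + 130.5 + 121.15)/2 = 144.11.
Heron's formula: area = √(144.11·107.54·13.61·22.96) ≈ 2200.6.
Inradius = area/s = 2200.6/144.11 ≈ 15.27.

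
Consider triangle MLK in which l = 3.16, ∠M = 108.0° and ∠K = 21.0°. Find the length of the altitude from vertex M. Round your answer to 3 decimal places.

h_M ≈ 1.132

The third angle is ∠L = 180° − ∠K − ∠M = 51.00°.
Law of sines: m = l·sin M/sin L ≈ 3.8671.
Law of sines: k = l·sin K/sin L ≈ 1.4572.
Area = ½·l·m·sin K ≈ 2.1897.
The altitude from M has length 2·area/m ≈ 1.1324.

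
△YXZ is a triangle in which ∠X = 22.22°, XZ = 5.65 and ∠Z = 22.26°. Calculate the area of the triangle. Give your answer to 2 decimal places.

The third angle is ∠Y = 180° − ∠X − ∠Z = 135.52°.
Law of sines: ZY = XZ·sin X/sin Y ≈ 3.0494.
Law of sines: YX = XZ·sin Z/sin Y ≈ 3.0547.
Area = ½·XZ·ZY·sin Z ≈ 3.2633.

area ≈ 3.26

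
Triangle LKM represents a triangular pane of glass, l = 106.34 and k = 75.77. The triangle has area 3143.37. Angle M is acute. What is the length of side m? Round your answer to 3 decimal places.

83.486

From area = ½·l·k·sin M, we get sin M = 2·area/(l·k) ≈ 0.78025.
Taking the acute solution, ∠M ≈ 51.28°.
Law of cosines then gives m ≈ 83.486.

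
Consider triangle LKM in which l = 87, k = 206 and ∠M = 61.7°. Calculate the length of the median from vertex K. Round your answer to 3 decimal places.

By the law of cosines, m² = l² + k² − 2·l·k·cos M = 33012, so m ≈ 181.69.
Median from K: ½√(2·m² + 2·l² − k²) ≈ 98.394.

m_K ≈ 98.394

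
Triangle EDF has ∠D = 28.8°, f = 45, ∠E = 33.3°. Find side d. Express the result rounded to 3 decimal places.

The third angle is ∠F = 180° − ∠E − ∠D = 117.90°.
Law of sines: d = f·sin D/sin F ≈ 24.53.

24.530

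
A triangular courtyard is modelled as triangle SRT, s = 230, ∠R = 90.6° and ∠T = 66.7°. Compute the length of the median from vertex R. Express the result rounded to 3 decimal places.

295.763

The third angle is ∠S = 180° − ∠R − ∠T = 22.70°.
Law of sines: r = s·sin R/sin S ≈ 595.97.
Law of sines: t = s·sin T/sin S ≈ 547.39.
Median from R: ½√(2·t² + 2·s² − r²) ≈ 295.76.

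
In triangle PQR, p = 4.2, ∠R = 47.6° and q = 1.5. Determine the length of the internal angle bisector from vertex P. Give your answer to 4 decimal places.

By the law of cosines, r² = p² + q² − 2·p·q·cos R = 11.394, so r ≈ 3.3755.
Law of cosines again: cos P = (q² + r² − p²)/(2·q·r) ≈ -0.39463, so ∠P ≈ 113.24°.
The bisector from P has length 2·q·r·cos(∠P/2)/(q+r) ≈ 1.1427.

t_P ≈ 1.1427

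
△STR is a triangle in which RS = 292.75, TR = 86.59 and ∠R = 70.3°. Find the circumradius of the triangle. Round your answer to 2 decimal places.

By the law of cosines, ST² = TR² + RS² − 2·TR·RS·cos R = 76110, so ST ≈ 275.88.
Area = ½·TR·RS·sin R ≈ 11933.
Circumradius = ST/(2 sin R) ≈ 146.52.

146.52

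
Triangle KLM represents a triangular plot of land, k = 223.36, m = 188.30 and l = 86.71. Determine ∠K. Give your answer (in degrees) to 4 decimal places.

102.2240

By the law of cosines, cos K = (l² + m² − k²) / (2·l·m) ≈ -0.21173, so ∠K ≈ 102.22°.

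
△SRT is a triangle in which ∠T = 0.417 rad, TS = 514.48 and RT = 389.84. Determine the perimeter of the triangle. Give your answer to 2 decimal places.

perimeter ≈ 1127.72

By the law of cosines, SR² = RT² + TS² − 2·RT·TS·cos T = 49909, so SR ≈ 223.4.
Semiperimeter s = (389.84+514.48+223.4)/2 = 563.86.
Perimeter = 389.84 + 514.48 + 223.4 = 1127.7.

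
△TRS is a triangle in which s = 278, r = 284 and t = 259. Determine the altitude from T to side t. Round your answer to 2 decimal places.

249.31

Semiperimeter p = (259 + 284 + 278)/2 = 410.5.
Heron's formula: area = √(410.5·151.5·126.5·132.5) ≈ 32286.
The altitude from T has length 2·area/t ≈ 249.31.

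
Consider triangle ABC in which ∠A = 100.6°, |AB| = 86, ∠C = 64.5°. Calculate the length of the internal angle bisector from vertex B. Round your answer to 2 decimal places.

The third angle is ∠B = 180° − ∠C − ∠A = 14.90°.
Law of sines: |BC| = |AB|·sin A/sin C ≈ 93.656.
Law of sines: |CA| = |AB|·sin B/sin C ≈ 24.5.
The bisector from B has length 2·|AB|·|BC|·cos(∠B/2)/(|AB|+|BC|) ≈ 88.908.

88.91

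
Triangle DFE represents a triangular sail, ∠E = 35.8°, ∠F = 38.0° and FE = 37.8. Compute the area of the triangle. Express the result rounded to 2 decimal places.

The third angle is ∠D = 180° − ∠F − ∠E = 106.20°.
Law of sines: ED = FE·sin F/sin D ≈ 24.234.
Law of sines: DF = FE·sin E/sin D ≈ 23.026.
Area = ½·FE·ED·sin E ≈ 267.93.

area ≈ 267.93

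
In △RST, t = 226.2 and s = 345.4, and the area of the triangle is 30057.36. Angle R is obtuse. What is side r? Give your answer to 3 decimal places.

519.881

From area = ½·s·t·sin R, we get sin R = 2·area/(s·t) ≈ 0.76942.
Taking the obtuse solution, ∠R ≈ 129.70°.
Law of cosines then gives r ≈ 519.88.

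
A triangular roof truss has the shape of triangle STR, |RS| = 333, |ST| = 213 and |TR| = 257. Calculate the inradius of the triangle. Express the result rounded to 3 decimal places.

Semiperimeter s = (257 + 333 + 213)/2 = 401.5.
Heron's formula: area = √(401.5·144.5·68.5·188.5) ≈ 27370.
Inradius = area/s = 27370/401.5 ≈ 68.17.

r ≈ 68.170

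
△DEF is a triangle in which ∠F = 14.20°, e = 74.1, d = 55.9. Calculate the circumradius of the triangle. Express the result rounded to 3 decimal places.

49.272

By the law of cosines, f² = d² + e² − 2·d·e·cos F = 584.37, so f ≈ 24.174.
Area = ½·d·e·sin F ≈ 508.05.
Circumradius = f/(2 sin F) ≈ 49.272.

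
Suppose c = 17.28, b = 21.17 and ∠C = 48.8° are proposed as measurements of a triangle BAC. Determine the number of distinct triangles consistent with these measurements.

2

b·sin C = 21.17·sin(48.8°) ≈ 15.93.
Since b sin C < c < b (15.93 < 17.28 < 21.17), two triangles exist.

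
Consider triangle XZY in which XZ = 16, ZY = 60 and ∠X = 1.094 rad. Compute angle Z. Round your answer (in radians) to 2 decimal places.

Law of sines: sin Y = XZ·sin X/ZY ≈ 0.23693.
Since ZY ≥ XZ, only the acute value applies: ∠Y ≈ 0.239 rad.
Then ∠Z = π − ∠X − ∠Y ≈ 1.808 rad.

∠Z ≈ 1.81 rad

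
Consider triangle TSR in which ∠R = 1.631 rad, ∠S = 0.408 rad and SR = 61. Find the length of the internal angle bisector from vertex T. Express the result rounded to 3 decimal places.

The third angle is ∠T = π − ∠S − ∠R = 1.103 rad.
Law of sines: RT = SR·sin S/sin T ≈ 27.122.
Law of sines: TS = SR·sin R/sin T ≈ 68.233.
The bisector from T has length 2·RT·TS·cos(∠T/2)/(RT+TS) ≈ 33.065.

t_T ≈ 33.065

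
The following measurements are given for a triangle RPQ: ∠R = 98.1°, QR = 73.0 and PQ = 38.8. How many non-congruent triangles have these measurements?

QR·sin R = 73.0·sin(98.1°) ≈ 72.27.
Since ∠R is not acute, a triangle exists only if PQ > QR; here PQ ≤ QR, so there is no triangle.

0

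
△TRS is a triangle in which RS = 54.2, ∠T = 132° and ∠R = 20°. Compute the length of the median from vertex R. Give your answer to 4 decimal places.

m_R ≈ 43.5827

The third angle is ∠S = 180° − ∠T − ∠R = 28.00°.
Law of sines: ST = RS·sin R/sin T ≈ 24.945.
Law of sines: TR = RS·sin S/sin T ≈ 34.24.
Median from R: ½√(2·TR² + 2·RS² − ST²) ≈ 43.583.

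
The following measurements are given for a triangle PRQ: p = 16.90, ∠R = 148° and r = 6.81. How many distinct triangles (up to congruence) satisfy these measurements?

p·sin R = 16.90·sin(148°) ≈ 8.956.
Since ∠R is not acute, a triangle exists only if r > p; here r ≤ p, so there is no triangle.

0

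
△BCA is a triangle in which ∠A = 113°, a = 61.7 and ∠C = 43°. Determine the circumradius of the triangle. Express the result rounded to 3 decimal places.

The third angle is ∠B = 180° − ∠C − ∠A = 24.00°.
Law of sines: b = a·sin B/sin A ≈ 27.263.
Law of sines: c = a·sin C/sin A ≈ 45.713.
Circumradius = a/(2 sin A) ≈ 33.514.

R ≈ 33.514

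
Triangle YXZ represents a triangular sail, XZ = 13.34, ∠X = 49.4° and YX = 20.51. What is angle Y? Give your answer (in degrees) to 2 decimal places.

By the law of cosines, ZY² = YX² + XZ² − 2·YX·XZ·cos X = 242.51, so ZY ≈ 15.573.
Law of cosines again: cos Y = (ZY² + YX² − XZ²)/(2·ZY·YX) ≈ 0.75958, so ∠Y ≈ 40.57°.

40.57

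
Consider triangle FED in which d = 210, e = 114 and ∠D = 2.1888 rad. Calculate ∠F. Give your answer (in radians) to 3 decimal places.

Law of sines: sin E = e·sin D/d ≈ 0.44245.
Since d ≥ e, only the acute value applies: ∠E ≈ 0.4583 rad.
Then ∠F = π − ∠D − ∠E ≈ 0.4945 rad.

0.494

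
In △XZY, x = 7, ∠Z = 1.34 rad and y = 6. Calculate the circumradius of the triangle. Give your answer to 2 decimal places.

By the law of cosines, z² = y² + x² − 2·y·x·cos Z = 65.785, so z ≈ 8.1108.
Area = ½·y·x·sin Z ≈ 20.443.
Circumradius = z/(2 sin Z) ≈ 4.1658.

4.17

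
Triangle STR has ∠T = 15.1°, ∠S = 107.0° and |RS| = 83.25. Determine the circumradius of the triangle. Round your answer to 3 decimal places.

The third angle is ∠R = 180° − ∠S − ∠T = 57.90°.
Law of sines: |TR| = |RS|·sin S/sin T ≈ 305.61.
Law of sines: |ST| = |RS|·sin R/sin T ≈ 270.72.
Circumradius = |RS|/(2 sin T) ≈ 159.79.

159.786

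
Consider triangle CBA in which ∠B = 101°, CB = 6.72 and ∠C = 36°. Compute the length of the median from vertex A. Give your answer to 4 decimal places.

m_A ≈ 7.2291

The third angle is ∠A = 180° − ∠C − ∠B = 43.00°.
Law of sines: BA = CB·sin C/sin A ≈ 5.7917.
Law of sines: AC = CB·sin B/sin A ≈ 9.6724.
Median from A: ½√(2·BA² + 2·AC² − CB²) ≈ 7.2291.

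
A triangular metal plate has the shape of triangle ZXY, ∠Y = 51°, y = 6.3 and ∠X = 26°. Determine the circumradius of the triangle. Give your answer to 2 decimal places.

The third angle is ∠Z = 180° − ∠X − ∠Y = 103.00°.
Law of sines: z = y·sin Z/sin Y ≈ 7.8988.
Law of sines: x = y·sin X/sin Y ≈ 3.5537.
Circumradius = y/(2 sin Y) ≈ 4.0533.

4.05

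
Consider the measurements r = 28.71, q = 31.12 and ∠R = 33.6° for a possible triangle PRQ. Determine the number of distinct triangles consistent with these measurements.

2

q·sin R = 31.12·sin(33.6°) ≈ 17.22.
Since q sin R < r < q (17.22 < 28.71 < 31.12), two triangles exist.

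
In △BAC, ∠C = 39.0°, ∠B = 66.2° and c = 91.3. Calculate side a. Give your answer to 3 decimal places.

140.002

The third angle is ∠A = 180° − ∠C − ∠B = 74.80°.
Law of sines: a = c·sin A/sin C ≈ 140.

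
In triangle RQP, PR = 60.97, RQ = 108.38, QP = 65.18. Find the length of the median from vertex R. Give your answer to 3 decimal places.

Median from R: ½√(2·PR² + 2·RQ² − QP²) ≈ 81.668.

81.668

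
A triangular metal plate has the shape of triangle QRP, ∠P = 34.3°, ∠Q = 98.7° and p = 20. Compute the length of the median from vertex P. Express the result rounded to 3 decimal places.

The third angle is ∠R = 180° − ∠P − ∠Q = 47.00°.
Law of sines: q = p·sin Q/sin P ≈ 35.082.
Law of sines: r = p·sin R/sin P ≈ 25.956.
Median from P: ½√(2·q² + 2·r² − p²) ≈ 29.193.

m_P ≈ 29.193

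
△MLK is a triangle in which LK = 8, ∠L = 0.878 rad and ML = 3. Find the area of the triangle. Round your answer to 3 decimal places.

Area = ½·ML·LK·sin L ≈ 9.2336.

9.234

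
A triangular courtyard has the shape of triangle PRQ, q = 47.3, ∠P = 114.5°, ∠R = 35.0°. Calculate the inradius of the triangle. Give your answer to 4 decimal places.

12.3990

The third angle is ∠Q = 180° − ∠P − ∠R = 30.50°.
Law of sines: p = q·sin P/sin Q ≈ 84.804.
Law of sines: r = q·sin R/sin Q ≈ 53.454.
Area = ½·q·p·sin R ≈ 1150.4.
Semiperimeter s = (84.804+53.454+47.3)/2 = 92.779.
Inradius = area/s = 1150.4/92.779 ≈ 12.399.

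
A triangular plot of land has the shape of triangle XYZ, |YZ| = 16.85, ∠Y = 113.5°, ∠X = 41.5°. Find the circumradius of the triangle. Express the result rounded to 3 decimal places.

R ≈ 12.715

The third angle is ∠Z = 180° − ∠X − ∠Y = 25.00°.
Law of sines: |ZX| = |YZ|·sin Y/sin X ≈ 23.32.
Law of sines: |XY| = |YZ|·sin Z/sin X ≈ 10.747.
Circumradius = |YZ|/(2 sin X) ≈ 12.715.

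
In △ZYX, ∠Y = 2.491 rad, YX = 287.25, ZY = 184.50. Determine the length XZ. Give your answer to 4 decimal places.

By the law of cosines, XZ² = ZY² + YX² − 2·ZY·YX·cos Y = 2.009e+05, so XZ ≈ 448.21.

448.2141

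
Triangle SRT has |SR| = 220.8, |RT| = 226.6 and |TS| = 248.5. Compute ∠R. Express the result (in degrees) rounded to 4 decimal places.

By the law of cosines, cos R = (|SR|² + |RT|² − |TS|²) / (2·|SR|·|RT|) ≈ 0.38322, so ∠R ≈ 67.47°.

∠R ≈ 67.4664°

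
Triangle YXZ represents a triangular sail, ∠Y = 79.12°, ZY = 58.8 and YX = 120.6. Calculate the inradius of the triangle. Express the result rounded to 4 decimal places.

22.9682

By the law of cosines, XZ² = ZY² + YX² − 2·ZY·YX·cos Y = 15325, so XZ ≈ 123.79.
Area = ½·ZY·YX·sin Y ≈ 3481.9.
Semiperimeter s = (123.79+58.8+120.6)/2 = 151.6.
Inradius = area/s = 3481.9/151.6 ≈ 22.968.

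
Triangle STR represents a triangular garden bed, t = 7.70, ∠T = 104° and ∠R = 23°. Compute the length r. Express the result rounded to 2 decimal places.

3.10

The third angle is ∠S = 180° − ∠T − ∠R = 53.00°.
Law of sines: r = t·sin R/sin T ≈ 3.1007.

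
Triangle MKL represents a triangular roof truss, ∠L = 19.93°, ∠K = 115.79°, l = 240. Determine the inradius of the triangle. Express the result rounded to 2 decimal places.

r ≈ 77.79

The third angle is ∠M = 180° − ∠K − ∠L = 44.28°.
Law of sines: m = l·sin M/sin L ≈ 491.56.
Law of sines: k = l·sin K/sin L ≈ 633.95.
Area = ½·l·m·sin K ≈ 53112.
Semiperimeter s = (491.56+633.95+240)/2 = 682.75.
Inradius = area/s = 53112/682.75 ≈ 77.791.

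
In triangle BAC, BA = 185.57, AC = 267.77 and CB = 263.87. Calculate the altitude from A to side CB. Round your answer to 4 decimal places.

h_A ≈ 175.1447

Semiperimeter s = (267.77 + 263.87 + 185.57)/2 = 358.61.
Heron's formula: area = √(358.61·90.835·94.735·173.04) ≈ 23108.
The altitude from A has length 2·area/CB ≈ 175.14.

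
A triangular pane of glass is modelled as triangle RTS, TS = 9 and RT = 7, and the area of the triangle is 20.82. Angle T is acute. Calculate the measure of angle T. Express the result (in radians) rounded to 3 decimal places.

∠T ≈ 0.722 rad

From area = ½·RT·TS·sin T, we get sin T = 2·area/(RT·TS) ≈ 0.66095.
Taking the acute solution, ∠T ≈ 0.722 rad.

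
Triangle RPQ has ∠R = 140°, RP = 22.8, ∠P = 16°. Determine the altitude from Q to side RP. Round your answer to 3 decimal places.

The third angle is ∠Q = 180° − ∠R − ∠P = 24.00°.
Law of sines: PQ = RP·sin R/sin Q ≈ 36.032.
Law of sines: QR = RP·sin P/sin Q ≈ 15.451.
Area = ½·RP·PQ·sin P ≈ 113.22.
The altitude from Q has length 2·area/RP ≈ 9.9318.

9.932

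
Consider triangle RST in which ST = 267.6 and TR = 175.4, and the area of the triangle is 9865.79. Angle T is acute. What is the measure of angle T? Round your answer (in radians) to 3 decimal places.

0.434

From area = ½·ST·TR·sin T, we get sin T = 2·area/(ST·TR) ≈ 0.42038.
Taking the acute solution, ∠T ≈ 0.434 rad.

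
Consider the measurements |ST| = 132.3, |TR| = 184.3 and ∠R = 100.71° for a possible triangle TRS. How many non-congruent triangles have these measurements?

|TR|·sin R = 184.3·sin(100.71°) ≈ 181.1.
Since ∠R is not acute, a triangle exists only if |ST| > |TR|; here |ST| ≤ |TR|, so there is no triangle.

0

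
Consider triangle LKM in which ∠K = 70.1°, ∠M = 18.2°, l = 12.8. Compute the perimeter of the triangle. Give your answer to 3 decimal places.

28.841

The third angle is ∠L = 180° − ∠K − ∠M = 91.70°.
Law of sines: k = l·sin K/sin L ≈ 12.041.
Law of sines: m = l·sin M/sin L ≈ 3.9996.
Semiperimeter s = (12.8+12.041+3.9996)/2 = 14.42.
Perimeter = 12.8 + 12.041 + 3.9996 = 28.841.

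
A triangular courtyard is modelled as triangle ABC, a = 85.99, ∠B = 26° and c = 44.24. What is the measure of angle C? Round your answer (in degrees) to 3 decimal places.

22.759

By the law of cosines, b² = c² + a² − 2·c·a·cos B = 2513.1, so b ≈ 50.131.
Law of cosines again: cos C = (a² + b² − c²)/(2·a·b) ≈ 0.92214, so ∠C ≈ 22.76°.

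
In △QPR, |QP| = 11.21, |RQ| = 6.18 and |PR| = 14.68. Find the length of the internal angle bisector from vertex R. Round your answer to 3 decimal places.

t_R ≈ 8.033

By the law of cosines, cos R = (|PR|² + |RQ|² − |QP|²) / (2·|PR|·|RQ|) ≈ 0.70562, so ∠R ≈ 45.12°.
The bisector from R has length 2·|PR|·|RQ|·cos(∠R/2)/(|PR|+|RQ|) ≈ 8.0326.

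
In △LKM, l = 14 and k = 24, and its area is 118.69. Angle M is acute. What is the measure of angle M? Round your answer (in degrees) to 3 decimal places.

From area = ½·l·k·sin M, we get sin M = 2·area/(l·k) ≈ 0.70649.
Taking the acute solution, ∠M ≈ 44.95°.

44.950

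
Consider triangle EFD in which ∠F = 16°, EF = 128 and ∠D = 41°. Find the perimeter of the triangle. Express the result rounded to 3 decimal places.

perimeter ≈ 345.406

The third angle is ∠E = 180° − ∠F − ∠D = 123.00°.
Law of sines: FD = EF·sin E/sin D ≈ 163.63.
Law of sines: DE = EF·sin F/sin D ≈ 53.778.
Semiperimeter s = (163.63+53.778+128)/2 = 172.7.
Perimeter = 163.63 + 53.778 + 128 = 345.41.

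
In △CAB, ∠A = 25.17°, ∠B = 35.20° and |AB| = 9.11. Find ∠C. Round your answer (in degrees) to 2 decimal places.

119.63

The third angle is ∠C = 180° − ∠A − ∠B = 119.63°.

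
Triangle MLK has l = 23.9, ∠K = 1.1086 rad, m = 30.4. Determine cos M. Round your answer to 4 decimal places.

By the law of cosines, k² = m² + l² − 2·m·l·cos K = 847.4, so k ≈ 29.11.
Law of cosines again: cos M = (l² + k² − m²)/(2·l·k) ≈ 0.35535, so ∠M ≈ 1.2075 rad.

cos M ≈ 0.3553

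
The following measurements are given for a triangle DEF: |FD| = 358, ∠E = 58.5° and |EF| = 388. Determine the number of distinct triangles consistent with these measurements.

2

|EF|·sin E = 388·sin(58.5°) ≈ 330.8.
Since |EF| sin E < |FD| < |EF| (330.8 < 358 < 388), two triangles exist.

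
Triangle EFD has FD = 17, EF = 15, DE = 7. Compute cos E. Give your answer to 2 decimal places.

cos E ≈ -0.07

By the law of cosines, cos E = (DE² + EF² − FD²) / (2·DE·EF) ≈ -0.07143, so ∠E ≈ 94.10°.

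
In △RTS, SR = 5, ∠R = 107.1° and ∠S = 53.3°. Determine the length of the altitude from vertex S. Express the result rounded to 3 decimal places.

The third angle is ∠T = 180° − ∠S − ∠R = 19.60°.
Law of sines: TS = SR·sin R/sin T ≈ 14.246.
Law of sines: RT = SR·sin S/sin T ≈ 11.951.
Area = ½·SR·TS·sin S ≈ 28.556.
The altitude from S has length 2·area/RT ≈ 4.779.

4.779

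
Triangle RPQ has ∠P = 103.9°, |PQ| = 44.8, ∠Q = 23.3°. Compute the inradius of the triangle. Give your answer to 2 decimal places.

The third angle is ∠R = 180° − ∠P − ∠Q = 52.80°.
Law of sines: |QR| = |PQ|·sin P/sin R ≈ 54.597.
Law of sines: |RP| = |PQ|·sin Q/sin R ≈ 22.247.
Area = ½·|PQ|·|QR|·sin Q ≈ 483.74.
Semiperimeter s = (44.8+54.597+22.247)/2 = 60.822.
Inradius = area/s = 483.74/60.822 ≈ 7.9534.

7.95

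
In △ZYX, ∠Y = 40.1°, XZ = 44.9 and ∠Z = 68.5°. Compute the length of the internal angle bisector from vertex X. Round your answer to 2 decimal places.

t_X ≈ 43.09

The third angle is ∠X = 180° − ∠Z − ∠Y = 71.40°.
Law of sines: YX = XZ·sin Z/sin Y ≈ 64.857.
Law of sines: ZY = XZ·sin X/sin Y ≈ 66.066.
The bisector from X has length 2·YX·XZ·cos(∠X/2)/(YX+XZ) ≈ 43.092.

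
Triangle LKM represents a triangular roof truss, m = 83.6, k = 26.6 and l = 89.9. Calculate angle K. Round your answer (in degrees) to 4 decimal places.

By the law of cosines, cos K = (m² + l² − k²) / (2·m·l) ≈ 0.95557, so ∠K ≈ 17.14°.

17.1438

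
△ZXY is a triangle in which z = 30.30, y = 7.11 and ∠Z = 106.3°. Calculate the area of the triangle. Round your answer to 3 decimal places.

Law of sines: sin Y = y·sin Z/z ≈ 0.22522.
Since z ≥ y, only the acute value applies: ∠Y ≈ 13.02°.
Then ∠X = 180° − ∠Z − ∠Y ≈ 60.68°.
Law of sines gives x = z·sin X/sin Z ≈ 27.526.
Area = ½·z·y·sin X ≈ 93.922.

93.922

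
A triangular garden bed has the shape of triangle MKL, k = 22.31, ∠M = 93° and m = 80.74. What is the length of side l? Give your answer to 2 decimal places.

76.44

Law of sines: sin K = k·sin M/m ≈ 0.27594.
Since m ≥ k, only the acute value applies: ∠K ≈ 16.02°.
Then ∠L = 180° − ∠M − ∠K ≈ 70.98°.
Law of sines gives l = m·sin L/sin M ≈ 76.438.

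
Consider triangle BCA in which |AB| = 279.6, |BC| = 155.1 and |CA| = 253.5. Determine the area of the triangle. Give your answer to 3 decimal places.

Semiperimeter s = (253.5 + 279.6 + 155.1)/2 = 344.1.
Heron's formula: area = √(344.1·90.6·64.5·189) ≈ 19495.

19494.729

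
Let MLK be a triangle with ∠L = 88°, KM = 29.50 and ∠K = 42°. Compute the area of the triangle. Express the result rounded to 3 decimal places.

area ≈ 223.174

The third angle is ∠M = 180° − ∠L − ∠K = 50.00°.
Law of sines: LK = KM·sin M/sin L ≈ 22.612.
Law of sines: ML = KM·sin K/sin L ≈ 19.751.
Area = ½·KM·LK·sin K ≈ 223.17.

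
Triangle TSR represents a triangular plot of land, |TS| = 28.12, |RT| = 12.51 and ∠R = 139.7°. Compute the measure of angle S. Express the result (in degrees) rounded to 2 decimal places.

Law of sines: sin S = |RT|·sin R/|TS| ≈ 0.28774.
Since |TS| ≥ |RT|, only the acute value applies: ∠S ≈ 16.72°.
Then ∠T = 180° − ∠R − ∠S ≈ 23.58°.

16.72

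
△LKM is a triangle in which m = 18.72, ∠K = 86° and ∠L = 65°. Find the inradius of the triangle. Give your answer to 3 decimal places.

r ≈ 7.085

The third angle is ∠M = 180° − ∠L − ∠K = 29.00°.
Law of sines: l = m·sin L/sin M ≈ 34.995.
Law of sines: k = m·sin K/sin M ≈ 38.519.
Area = ½·m·l·sin K ≈ 326.76.
Semiperimeter s = (34.995+38.519+18.72)/2 = 46.117.
Inradius = area/s = 326.76/46.117 ≈ 7.0854.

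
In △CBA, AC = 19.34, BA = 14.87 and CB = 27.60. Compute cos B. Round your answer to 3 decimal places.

By the law of cosines, cos B = (CB² + BA² − AC²) / (2·CB·BA) ≈ 0.74174, so ∠B ≈ 42.12°.

cos B ≈ 0.742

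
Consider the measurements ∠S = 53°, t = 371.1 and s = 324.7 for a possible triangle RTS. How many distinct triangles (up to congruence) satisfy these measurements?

2

t·sin S = 371.1·sin(53°) ≈ 296.4.
Since t sin S < s < t (296.4 < 324.7 < 371.1), two triangles exist.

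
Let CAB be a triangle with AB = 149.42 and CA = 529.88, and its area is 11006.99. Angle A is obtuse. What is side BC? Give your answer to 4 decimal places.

674.6885

From area = ½·CA·AB·sin A, we get sin A = 2·area/(CA·AB) ≈ 0.27804.
Taking the obtuse solution, ∠A ≈ 163.86°.
Law of cosines then gives BC ≈ 674.69.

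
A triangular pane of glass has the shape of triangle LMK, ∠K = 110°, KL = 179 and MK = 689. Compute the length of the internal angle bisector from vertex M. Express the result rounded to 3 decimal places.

722.322

By the law of cosines, LM² = MK² + KL² − 2·MK·KL·cos K = 5.9113e+05, so LM ≈ 768.85.
Law of cosines again: cos M = (LM² + MK² − KL²)/(2·LM·MK) ≈ 0.97578, so ∠M ≈ 12.64°.
The bisector from M has length 2·LM·MK·cos(∠M/2)/(LM+MK) ≈ 722.32.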